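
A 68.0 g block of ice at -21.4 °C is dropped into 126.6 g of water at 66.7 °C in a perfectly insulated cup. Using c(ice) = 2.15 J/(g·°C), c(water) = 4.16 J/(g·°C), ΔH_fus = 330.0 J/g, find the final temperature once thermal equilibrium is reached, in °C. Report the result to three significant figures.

Heat to bring ice to 0 °C and melt it: q₁ = 68.0×2.15×21.4 + 68.0×330.0 = 25569 J
Heat the water can supply cooling to 0 °C: 126.6×4.16×66.7 = 35128.0 J > q₁, so all ice melts.
Energy balance: 126.6×4.16×(66.7 − T) = 25569 + 68.0×4.16×(T − 0)
526.656(66.7 − T) = 25569 + 282.88 T
35128.0 − 25569 = 809.536 T
T = 9559.0 / 809.536 = 11.81 °C

T_f = 11.8 °C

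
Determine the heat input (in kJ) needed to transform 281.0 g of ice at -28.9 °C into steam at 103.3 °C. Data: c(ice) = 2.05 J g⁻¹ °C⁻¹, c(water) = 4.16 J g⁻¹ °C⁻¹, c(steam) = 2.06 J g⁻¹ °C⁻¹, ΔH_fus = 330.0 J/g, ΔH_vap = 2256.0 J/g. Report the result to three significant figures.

q1 (heat ice -28.9→0.0 °C): 281.0 × 2.05 × 28.9 = 16648 J
q2 (melt at 0 °C): 281.0 × 330.0 = 92730 J
q3 (heat water 0.0→100.0 °C): 281.0 × 4.16 × 100.0 = 116896 J
q4 (vaporize at 100 °C): 281.0 × 2256.0 = 633936 J
q5 (heat steam 100.0→103.3 °C): 281.0 × 2.06 × 3.3 = 1910 J
Total: 16648 + 92730 + 116896 + 633936 + 1910 = 862120 J = 862 kJ

q = 862 kJ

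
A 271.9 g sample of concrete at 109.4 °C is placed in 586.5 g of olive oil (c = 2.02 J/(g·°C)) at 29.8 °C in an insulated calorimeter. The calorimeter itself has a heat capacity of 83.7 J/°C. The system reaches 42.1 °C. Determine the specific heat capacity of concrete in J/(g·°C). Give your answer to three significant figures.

c = 0.853 J/(g·°C)

q_gained = (586.5 × 2.02 + 83.7) × (42.1 − 29.8) = 15600 J
q_lost = 271.9 × c × (109.4 − 42.1) = 18298.87 c
Set equal: c = 15600 / 18298.87 = 0.853 J/(g·°C)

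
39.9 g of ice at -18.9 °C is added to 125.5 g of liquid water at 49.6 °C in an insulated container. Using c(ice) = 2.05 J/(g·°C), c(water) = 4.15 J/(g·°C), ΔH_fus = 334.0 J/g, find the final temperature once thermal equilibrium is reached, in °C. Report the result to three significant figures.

Heat to bring ice to 0 °C and melt it: q₁ = 39.9×2.05×18.9 + 39.9×334.0 = 14873 J
Heat the water can supply cooling to 0 °C: 125.5×4.15×49.6 = 25832.9 J > q₁, so all ice melts.
Energy balance: 125.5×4.15×(49.6 − T) = 14873 + 39.9×4.15×(T − 0)
520.825(49.6 − T) = 14873 + 165.585 T
25832.9 − 14873 = 686.410 T
T = 10959.9 / 686.410 = 15.97 °C

T_f = 16.0 °C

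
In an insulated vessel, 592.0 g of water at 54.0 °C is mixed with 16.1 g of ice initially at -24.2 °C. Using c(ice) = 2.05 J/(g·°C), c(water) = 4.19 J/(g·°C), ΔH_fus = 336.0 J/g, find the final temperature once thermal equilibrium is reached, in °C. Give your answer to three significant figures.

Heat to bring ice to 0 °C and melt it: q₁ = 16.1×2.05×24.2 + 16.1×336.0 = 6208.3 J
Heat the water can supply cooling to 0 °C: 592.0×4.19×54.0 = 133946 J > q₁, so all ice melts.
Energy balance: 592.0×4.19×(54.0 − T) = 6208.3 + 16.1×4.19×(T − 0)
2480.48(54.0 − T) = 6208.3 + 67.459 T
133946 − 6208.3 = 2547.939 T
T = 127737.7 / 2547.939 = 50.13 °C

T_f = 50.1 °C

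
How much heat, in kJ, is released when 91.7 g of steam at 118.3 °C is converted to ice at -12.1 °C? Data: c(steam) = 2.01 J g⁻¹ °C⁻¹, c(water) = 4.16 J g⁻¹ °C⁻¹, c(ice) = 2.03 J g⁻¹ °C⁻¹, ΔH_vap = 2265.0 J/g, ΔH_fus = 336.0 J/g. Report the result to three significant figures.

q1 (cool steam 118.3→100 °C): 91.7 × 2.01 × 18.3 = 3373 J
q2 (condense at 100 °C): 91.7 × 2265.0 = 207701 J
q3 (cool water 100→0 °C): 91.7 × 4.16 × 100.0 = 38147 J
q4 (freeze at 0 °C): 91.7 × 336.0 = 30811 J
q5 (cool ice 0→-12.1 °C): 91.7 × 2.03 × 12.1 = 2252 J
Total: 3373 + 207701 + 38147 + 30811 + 2252 = 282284 J = 282 kJ

q = 282 kJ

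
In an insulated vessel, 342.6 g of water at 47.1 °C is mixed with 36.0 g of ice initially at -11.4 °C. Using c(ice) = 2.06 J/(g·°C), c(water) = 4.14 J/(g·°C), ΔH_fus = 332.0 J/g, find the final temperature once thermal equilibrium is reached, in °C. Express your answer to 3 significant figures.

T_f = 34.5 °C

Heat to bring ice to 0 °C and melt it: q₁ = 36.0×2.06×11.4 + 36.0×332.0 = 12797 J
Heat the water can supply cooling to 0 °C: 342.6×4.14×47.1 = 66804.9 J > q₁, so all ice melts.
Energy balance: 342.6×4.14×(47.1 − T) = 12797 + 36.0×4.14×(T − 0)
1418.364(47.1 − T) = 12797 + 149.04 T
66804.9 − 12797 = 1567.404 T
T = 54007.9 / 1567.404 = 34.46 °C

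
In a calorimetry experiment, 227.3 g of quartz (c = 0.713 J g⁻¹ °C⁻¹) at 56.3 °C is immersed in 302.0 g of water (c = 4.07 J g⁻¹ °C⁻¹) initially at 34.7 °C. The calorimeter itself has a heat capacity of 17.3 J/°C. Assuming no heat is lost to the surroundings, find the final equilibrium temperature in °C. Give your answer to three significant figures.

T_f = 37.2 °C

Heat lost by quartz = heat gained by water + calorimeter.
(227.3)(0.713)(56.3 − T) = [(302.0)(4.07) + 17.3](T − 34.7)
162.0649 (56.3 − T) = 1246.44 (T − 34.7)
9124.3 − 162.0649 T = 1246.44 T − 43251
52375.3 = 1408.5049 T
T = 37.19 °C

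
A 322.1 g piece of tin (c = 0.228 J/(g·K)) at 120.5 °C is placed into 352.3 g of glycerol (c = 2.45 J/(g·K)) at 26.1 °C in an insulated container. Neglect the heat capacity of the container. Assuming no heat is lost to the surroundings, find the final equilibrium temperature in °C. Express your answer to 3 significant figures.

Heat lost by tin = heat gained by glycerol.
(322.1)(0.228)(120.5 − T) = (352.3)(2.45)(T − 26.1)
73.4388 (120.5 − T) = 863.135 (T − 26.1)
8849.4 − 73.4388 T = 863.135 T − 22528
31377.4 = 936.5738 T
T = 33.50 °C

T_f = 33.5 °C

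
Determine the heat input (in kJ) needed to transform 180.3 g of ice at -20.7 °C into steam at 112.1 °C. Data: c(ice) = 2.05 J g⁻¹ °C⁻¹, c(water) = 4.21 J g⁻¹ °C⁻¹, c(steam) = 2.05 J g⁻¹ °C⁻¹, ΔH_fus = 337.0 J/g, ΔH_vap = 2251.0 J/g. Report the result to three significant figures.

q = 555 kJ

q1 (heat ice -20.7→0.0 °C): 180.3 × 2.05 × 20.7 = 7651 J
q2 (melt at 0 °C): 180.3 × 337.0 = 60761 J
q3 (heat water 0.0→100.0 °C): 180.3 × 4.21 × 100.0 = 75906 J
q4 (vaporize at 100 °C): 180.3 × 2251.0 = 405855 J
q5 (heat steam 100.0→112.1 °C): 180.3 × 2.05 × 12.1 = 4472 J
Total: 7651 + 60761 + 75906 + 405855 + 4472 = 554645 J = 555 kJ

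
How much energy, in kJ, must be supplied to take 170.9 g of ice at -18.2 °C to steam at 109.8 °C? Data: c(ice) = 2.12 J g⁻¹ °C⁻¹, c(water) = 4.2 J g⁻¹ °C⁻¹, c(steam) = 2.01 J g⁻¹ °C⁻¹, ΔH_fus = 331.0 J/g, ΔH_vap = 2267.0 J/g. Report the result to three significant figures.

q = 526 kJ

q1 (heat ice -18.2→0.0 °C): 170.9 × 2.12 × 18.2 = 6594 J
q2 (melt at 0 °C): 170.9 × 331.0 = 56568 J
q3 (heat water 0.0→100.0 °C): 170.9 × 4.2 × 100.0 = 71778 J
q4 (vaporize at 100 °C): 170.9 × 2267.0 = 387430 J
q5 (heat steam 100.0→109.8 °C): 170.9 × 2.01 × 9.8 = 3366 J
Total: 6594 + 56568 + 71778 + 387430 + 3366 = 525736 J = 526 kJ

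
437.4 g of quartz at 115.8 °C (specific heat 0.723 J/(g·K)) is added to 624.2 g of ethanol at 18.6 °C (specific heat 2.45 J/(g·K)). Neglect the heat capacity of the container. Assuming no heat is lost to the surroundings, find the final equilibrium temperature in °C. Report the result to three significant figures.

T_f = 35.3 °C

Heat lost by quartz = heat gained by ethanol.
(437.4)(0.723)(115.8 − T) = (624.2)(2.45)(T − 18.6)
316.2402 (115.8 − T) = 1529.29 (T − 18.6)
36621 − 316.2402 T = 1529.29 T − 28445
65066 = 1845.5302 T
T = 35.26 °C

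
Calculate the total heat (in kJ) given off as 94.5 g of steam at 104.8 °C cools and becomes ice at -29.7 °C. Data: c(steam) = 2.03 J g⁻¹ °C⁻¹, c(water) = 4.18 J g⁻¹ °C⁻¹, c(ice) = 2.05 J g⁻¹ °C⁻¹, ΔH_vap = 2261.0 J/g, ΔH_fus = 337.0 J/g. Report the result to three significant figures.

q1 (cool steam 104.8→100 °C): 94.5 × 2.03 × 4.8 = 921 J
q2 (condense at 100 °C): 94.5 × 2261.0 = 213665 J
q3 (cool water 100→0 °C): 94.5 × 4.18 × 100.0 = 39501 J
q4 (freeze at 0 °C): 94.5 × 337.0 = 31847 J
q5 (cool ice 0→-29.7 °C): 94.5 × 2.05 × 29.7 = 5754 J
Total: 921 + 213665 + 39501 + 31847 + 5754 = 291688 J = 292 kJ

q = 292 kJ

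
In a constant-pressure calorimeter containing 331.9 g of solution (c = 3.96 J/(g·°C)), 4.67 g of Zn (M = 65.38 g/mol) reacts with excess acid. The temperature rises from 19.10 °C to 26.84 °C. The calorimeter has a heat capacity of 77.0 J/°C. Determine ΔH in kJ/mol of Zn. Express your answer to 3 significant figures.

ΔH = -151 kJ/mol

|ΔT| = |26.84 − 19.10| = 7.74 °C
|q_surr| = (331.9 × 3.96 + 77.0) × 7.74 = 1391.324 × 7.74 = 10770 J
n(Zn) = 4.67 / 65.38 = 0.07143 mol
Temperature rose, so q_rxn = −|q_surr| = -10.77 kJ
ΔH = q_rxn / n = -150.8 kJ/mol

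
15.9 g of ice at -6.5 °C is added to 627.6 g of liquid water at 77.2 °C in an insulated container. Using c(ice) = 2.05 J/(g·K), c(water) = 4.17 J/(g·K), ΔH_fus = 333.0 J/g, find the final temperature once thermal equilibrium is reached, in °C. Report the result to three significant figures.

T_f = 73.2 °C

Heat to bring ice to 0 °C and melt it: q₁ = 15.9×2.05×6.5 + 15.9×333.0 = 5506.6 J
Heat the water can supply cooling to 0 °C: 627.6×4.17×77.2 = 202040 J > q₁, so all ice melts.
Energy balance: 627.6×4.17×(77.2 − T) = 5506.6 + 15.9×4.17×(T − 0)
2617.092(77.2 − T) = 5506.6 + 66.303 T
202040 − 5506.6 = 2683.395 T
T = 196533.4 / 2683.395 = 73.24 °C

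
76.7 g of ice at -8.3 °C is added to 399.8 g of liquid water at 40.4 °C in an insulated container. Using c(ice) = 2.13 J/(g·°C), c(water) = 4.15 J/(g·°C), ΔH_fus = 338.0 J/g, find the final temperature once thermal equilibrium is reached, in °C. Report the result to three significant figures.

T_f = 20.1 °C

Heat to bring ice to 0 °C and melt it: q₁ = 76.7×2.13×8.3 + 76.7×338.0 = 27281 J
Heat the water can supply cooling to 0 °C: 399.8×4.15×40.4 = 67030.5 J > q₁, so all ice melts.
Energy balance: 399.8×4.15×(40.4 − T) = 27281 + 76.7×4.15×(T − 0)
1659.17(40.4 − T) = 27281 + 318.305 T
67030.5 − 27281 = 1977.475 T
T = 39749.5 / 1977.475 = 20.10 °C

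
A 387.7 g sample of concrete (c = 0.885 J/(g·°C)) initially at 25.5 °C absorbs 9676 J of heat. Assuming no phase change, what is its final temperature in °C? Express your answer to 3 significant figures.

ΔT = q / (m c) = 9676 / (387.7 × 0.885) = 28.20 °C
T_f = 25.5 + 28.20 = 53.70 °C

T_f = 53.7 °C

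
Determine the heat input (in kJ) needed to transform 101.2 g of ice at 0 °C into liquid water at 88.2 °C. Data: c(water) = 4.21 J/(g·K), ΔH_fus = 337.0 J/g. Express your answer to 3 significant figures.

q1 (melt at 0 °C): 101.2 × 337.0 = 34104 J
q2 (heat water 0.0→88.2 °C): 101.2 × 4.21 × 88.2 = 37578 J
Total: 34104 + 37578 = 71682 J = 71.7 kJ

q = 71.7 kJ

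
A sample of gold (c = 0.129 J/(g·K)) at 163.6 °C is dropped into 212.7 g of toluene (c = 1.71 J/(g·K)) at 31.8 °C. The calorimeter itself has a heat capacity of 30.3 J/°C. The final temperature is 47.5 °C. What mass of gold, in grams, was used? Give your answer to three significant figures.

m = 413 g

q_gained = (212.7 × 1.71 + 30.3) × (47.5 − 31.8) = 6186 J
q_lost = m × 0.129 × (163.6 − 47.5) = 14.9769 m
m = 6186 / 14.9769 = 413 g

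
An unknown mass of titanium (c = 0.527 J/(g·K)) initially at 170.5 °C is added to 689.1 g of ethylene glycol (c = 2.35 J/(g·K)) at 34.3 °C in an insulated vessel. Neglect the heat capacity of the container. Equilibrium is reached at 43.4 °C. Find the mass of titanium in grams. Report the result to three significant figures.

m = 220 g

q_gained = (689.1 × 2.35) × (43.4 − 34.3) = 14740 J
q_lost = m × 0.527 × (170.5 − 43.4) = 66.9817 m
m = 14740 / 66.9817 = 220 g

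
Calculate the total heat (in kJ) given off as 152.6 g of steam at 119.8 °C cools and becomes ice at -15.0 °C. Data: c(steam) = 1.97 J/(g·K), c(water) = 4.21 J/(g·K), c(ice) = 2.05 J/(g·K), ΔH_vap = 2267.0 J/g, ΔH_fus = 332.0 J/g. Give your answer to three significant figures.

q = 471 kJ

q1 (cool steam 119.8→100 °C): 152.6 × 1.97 × 19.8 = 5952 J
q2 (condense at 100 °C): 152.6 × 2267.0 = 345944 J
q3 (cool water 100→0 °C): 152.6 × 4.21 × 100.0 = 64245 J
q4 (freeze at 0 °C): 152.6 × 332.0 = 50663 J
q5 (cool ice 0→-15.0 °C): 152.6 × 2.05 × 15.0 = 4692 J
Total: 5952 + 345944 + 64245 + 50663 + 4692 = 471496 J = 471 kJ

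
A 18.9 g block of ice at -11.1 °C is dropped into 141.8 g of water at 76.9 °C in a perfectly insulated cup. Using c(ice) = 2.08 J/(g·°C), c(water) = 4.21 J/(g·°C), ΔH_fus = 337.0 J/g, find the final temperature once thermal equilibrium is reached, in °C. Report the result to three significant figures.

T_f = 57.8 °C

Heat to bring ice to 0 °C and melt it: q₁ = 18.9×2.08×11.1 + 18.9×337.0 = 6805.7 J
Heat the water can supply cooling to 0 °C: 141.8×4.21×76.9 = 45907.6 J > q₁, so all ice melts.
Energy balance: 141.8×4.21×(76.9 − T) = 6805.7 + 18.9×4.21×(T − 0)
596.978(76.9 − T) = 6805.7 + 79.569 T
45907.6 − 6805.7 = 676.547 T
T = 39101.9 / 676.547 = 57.80 °C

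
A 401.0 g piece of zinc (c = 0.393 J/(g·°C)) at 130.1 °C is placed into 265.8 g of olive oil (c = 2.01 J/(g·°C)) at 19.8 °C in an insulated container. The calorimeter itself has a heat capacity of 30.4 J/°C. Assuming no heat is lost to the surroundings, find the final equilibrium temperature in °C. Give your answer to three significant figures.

T_f = 43.9 °C

Heat lost by zinc = heat gained by olive oil + calorimeter.
(401.0)(0.393)(130.1 − T) = [(265.8)(2.01) + 30.4](T − 19.8)
157.593 (130.1 − T) = 564.658 (T − 19.8)
20503 − 157.593 T = 564.658 T − 11180
31683 = 722.251 T
T = 43.87 °C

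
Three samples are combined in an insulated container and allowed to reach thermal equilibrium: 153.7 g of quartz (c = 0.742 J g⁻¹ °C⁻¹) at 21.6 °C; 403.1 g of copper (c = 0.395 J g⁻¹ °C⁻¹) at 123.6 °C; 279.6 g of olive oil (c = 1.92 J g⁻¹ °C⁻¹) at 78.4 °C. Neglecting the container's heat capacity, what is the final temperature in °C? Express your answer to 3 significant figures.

T_f = 79.3 °C

Σ mᵢcᵢ(T − Tᵢ) = 0  ⇒  T = Σ mᵢcᵢTᵢ / Σ mᵢcᵢ
Σ mᵢcᵢ = 153.7×0.742 + 403.1×0.395 + 279.6×1.92 = 810.1019
Σ mᵢcᵢTᵢ = 114.0454×21.6 + 159.2245×123.6 + 536.832×78.4 = 64231
T = 64231 / 810.1019 = 79.29 °C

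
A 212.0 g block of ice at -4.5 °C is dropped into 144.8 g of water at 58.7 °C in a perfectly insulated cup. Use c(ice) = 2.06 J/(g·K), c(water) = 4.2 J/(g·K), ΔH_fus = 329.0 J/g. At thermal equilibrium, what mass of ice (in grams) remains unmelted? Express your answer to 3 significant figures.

m_ice remaining = 109 g

Heat to warm all ice to 0 °C: 212.0×2.06×4.5 = 1965.24 J
Heat released by water cooling to 0 °C: 144.8×4.2×58.7 = 35699.0 J
35699.0 J < 1965.24 + 212.0×329.0 = 71713.24 J, so not all ice melts; final T = 0 °C.
Heat left for melting: 35699.0 − 1965.24 = 33733.76 J
Mass melted = 33733.76 / 329.0 = 102.53 g
Ice remaining = 212.0 − 102.53 = 109.47 g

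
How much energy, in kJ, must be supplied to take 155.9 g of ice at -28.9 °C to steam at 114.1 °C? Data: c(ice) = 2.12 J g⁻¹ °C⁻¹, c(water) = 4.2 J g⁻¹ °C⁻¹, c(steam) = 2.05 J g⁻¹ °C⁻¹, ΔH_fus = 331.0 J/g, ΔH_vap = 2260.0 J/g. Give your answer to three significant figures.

q1 (heat ice -28.9→0.0 °C): 155.9 × 2.12 × 28.9 = 9552 J
q2 (melt at 0 °C): 155.9 × 331.0 = 51603 J
q3 (heat water 0.0→100.0 °C): 155.9 × 4.2 × 100.0 = 65478 J
q4 (vaporize at 100 °C): 155.9 × 2260.0 = 352334 J
q5 (heat steam 100.0→114.1 °C): 155.9 × 2.05 × 14.1 = 4506 J
Total: 9552 + 51603 + 65478 + 352334 + 4506 = 483473 J = 483 kJ

q = 483 kJ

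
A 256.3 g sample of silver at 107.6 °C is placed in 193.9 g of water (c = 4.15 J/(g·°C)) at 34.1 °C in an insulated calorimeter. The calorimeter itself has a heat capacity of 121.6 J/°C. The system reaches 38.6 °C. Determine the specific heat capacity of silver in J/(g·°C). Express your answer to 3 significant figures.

q_gained = (193.9 × 4.15 + 121.6) × (38.6 − 34.1) = 4168 J
q_lost = 256.3 × c × (107.6 − 38.6) = 17684.7 c
Set equal: c = 4168 / 17684.7 = 0.236 J/(g·°C)

c = 0.236 J/(g·°C)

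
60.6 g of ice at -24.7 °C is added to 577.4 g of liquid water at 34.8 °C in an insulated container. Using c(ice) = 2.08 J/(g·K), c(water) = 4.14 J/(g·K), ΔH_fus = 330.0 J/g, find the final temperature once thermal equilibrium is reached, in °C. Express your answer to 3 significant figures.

Heat to bring ice to 0 °C and melt it: q₁ = 60.6×2.08×24.7 + 60.6×330.0 = 23111 J
Heat the water can supply cooling to 0 °C: 577.4×4.14×34.8 = 83187.2 J > q₁, so all ice melts.
Energy balance: 577.4×4.14×(34.8 − T) = 23111 + 60.6×4.14×(T − 0)
2390.436(34.8 − T) = 23111 + 250.884 T
83187.2 − 23111 = 2641.320 T
T = 60076.2 / 2641.320 = 22.74 °C

T_f = 22.7 °C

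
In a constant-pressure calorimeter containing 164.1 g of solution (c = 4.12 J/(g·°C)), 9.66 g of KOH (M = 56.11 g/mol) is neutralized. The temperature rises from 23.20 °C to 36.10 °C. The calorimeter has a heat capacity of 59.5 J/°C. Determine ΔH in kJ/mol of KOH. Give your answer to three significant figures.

ΔH = -55.1 kJ/mol

|ΔT| = |36.10 − 23.20| = 12.90 °C
|q_surr| = (164.1 × 4.12 + 59.5) × 12.90 = 735.592 × 12.90 = 9489 J
n(KOH) = 9.66 / 56.11 = 0.1722 mol
Temperature rose, so q_rxn = −|q_surr| = -9.489 kJ
ΔH = q_rxn / n = -55.10 kJ/mol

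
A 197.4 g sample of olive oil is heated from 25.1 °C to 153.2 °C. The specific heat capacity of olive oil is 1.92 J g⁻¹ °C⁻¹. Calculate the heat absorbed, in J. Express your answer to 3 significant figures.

q = 48600 J

q = m c ΔT = 197.4 × 1.92 × (153.2 − 25.1)
q = 197.4 × 1.92 × 128.1 = 48550 J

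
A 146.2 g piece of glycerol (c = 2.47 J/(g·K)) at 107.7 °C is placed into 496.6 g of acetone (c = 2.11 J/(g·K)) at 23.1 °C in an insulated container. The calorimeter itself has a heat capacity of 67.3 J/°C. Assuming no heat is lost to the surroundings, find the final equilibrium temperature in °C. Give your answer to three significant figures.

Heat lost by glycerol = heat gained by acetone + calorimeter.
(146.2)(2.47)(107.7 − T) = [(496.6)(2.11) + 67.3](T − 23.1)
361.114 (107.7 − T) = 1115.126 (T − 23.1)
38892 − 361.114 T = 1115.126 T − 25759
64651 = 1476.240 T
T = 43.79 °C

T_f = 43.8 °C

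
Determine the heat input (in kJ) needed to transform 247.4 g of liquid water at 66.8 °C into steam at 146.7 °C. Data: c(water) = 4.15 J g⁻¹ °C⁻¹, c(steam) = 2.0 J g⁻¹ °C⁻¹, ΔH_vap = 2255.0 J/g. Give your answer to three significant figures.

q = 615 kJ

q1 (heat water 66.8→100.0 °C): 247.4 × 4.15 × 33.2 = 34087 J
q2 (vaporize at 100 °C): 247.4 × 2255.0 = 557887 J
q3 (heat steam 100.0→146.7 °C): 247.4 × 2.0 × 46.7 = 23107 J
Total: 34087 + 557887 + 23107 = 615081 J = 615 kJ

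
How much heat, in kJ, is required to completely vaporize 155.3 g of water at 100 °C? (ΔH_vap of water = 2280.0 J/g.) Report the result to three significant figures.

q = m × ΔH_vap = 155.3 × 2280.0 = 354100 J = 354 kJ

q = 354 kJ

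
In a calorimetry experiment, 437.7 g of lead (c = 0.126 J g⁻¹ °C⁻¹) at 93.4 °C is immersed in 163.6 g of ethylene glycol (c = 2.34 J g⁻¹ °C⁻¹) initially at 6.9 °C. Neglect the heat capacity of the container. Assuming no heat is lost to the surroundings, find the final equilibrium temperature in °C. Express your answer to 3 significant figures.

T_f = 17.8 °C

Heat lost by lead = heat gained by ethylene glycol.
(437.7)(0.126)(93.4 − T) = (163.6)(2.34)(T − 6.9)
55.1502 (93.4 − T) = 382.824 (T − 6.9)
5151.0 − 55.1502 T = 382.824 T − 2641.5
7792.5 = 437.9742 T
T = 17.79 °C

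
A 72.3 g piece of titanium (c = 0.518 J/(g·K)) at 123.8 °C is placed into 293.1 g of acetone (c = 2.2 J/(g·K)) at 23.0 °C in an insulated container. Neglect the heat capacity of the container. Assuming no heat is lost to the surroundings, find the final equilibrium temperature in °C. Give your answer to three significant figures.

Heat lost by titanium = heat gained by acetone.
(72.3)(0.518)(123.8 − T) = (293.1)(2.2)(T − 23.0)
37.4514 (123.8 − T) = 644.82 (T − 23.0)
4636.5 − 37.4514 T = 644.82 T − 14831
19467.5 = 682.2714 T
T = 28.53 °C

T_f = 28.5 °C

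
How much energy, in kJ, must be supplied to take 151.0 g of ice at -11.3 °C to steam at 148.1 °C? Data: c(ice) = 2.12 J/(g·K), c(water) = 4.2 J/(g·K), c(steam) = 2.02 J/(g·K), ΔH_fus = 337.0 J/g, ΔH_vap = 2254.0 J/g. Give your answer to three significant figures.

q1 (heat ice -11.3→0.0 °C): 151.0 × 2.12 × 11.3 = 3617 J
q2 (melt at 0 °C): 151.0 × 337.0 = 50887 J
q3 (heat water 0.0→100.0 °C): 151.0 × 4.2 × 100.0 = 63420 J
q4 (vaporize at 100 °C): 151.0 × 2254.0 = 340354 J
q5 (heat steam 100.0→148.1 °C): 151.0 × 2.02 × 48.1 = 14671 J
Total: 3617 + 50887 + 63420 + 340354 + 14671 = 472949 J = 473 kJ

q = 473 kJ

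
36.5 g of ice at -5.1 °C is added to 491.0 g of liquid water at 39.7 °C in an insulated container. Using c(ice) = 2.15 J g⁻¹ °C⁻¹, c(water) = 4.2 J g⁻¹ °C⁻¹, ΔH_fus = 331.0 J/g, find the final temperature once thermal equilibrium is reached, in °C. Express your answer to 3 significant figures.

T_f = 31.3 °C

Heat to bring ice to 0 °C and melt it: q₁ = 36.5×2.15×5.1 + 36.5×331.0 = 12482 J
Heat the water can supply cooling to 0 °C: 491.0×4.2×39.7 = 81869.3 J > q₁, so all ice melts.
Energy balance: 491.0×4.2×(39.7 − T) = 12482 + 36.5×4.2×(T − 0)
2062.2(39.7 − T) = 12482 + 153.3 T
81869.3 − 12482 = 2215.5 T
T = 69387.3 / 2215.5 = 31.32 °C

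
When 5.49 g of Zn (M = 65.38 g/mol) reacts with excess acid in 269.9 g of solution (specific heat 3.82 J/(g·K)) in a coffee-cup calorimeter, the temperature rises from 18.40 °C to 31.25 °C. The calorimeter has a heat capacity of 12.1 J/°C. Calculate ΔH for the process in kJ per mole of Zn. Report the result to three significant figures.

ΔH = -160 kJ/mol

|ΔT| = |31.25 − 18.40| = 12.85 °C
|q_surr| = (269.9 × 3.82 + 12.1) × 12.85 = 1043.118 × 12.85 = 13400 J
n(Zn) = 5.49 / 65.38 = 0.08397 mol
Temperature rose, so q_rxn = −|q_surr| = -13.40 kJ
ΔH = q_rxn / n = -159.6 kJ/mol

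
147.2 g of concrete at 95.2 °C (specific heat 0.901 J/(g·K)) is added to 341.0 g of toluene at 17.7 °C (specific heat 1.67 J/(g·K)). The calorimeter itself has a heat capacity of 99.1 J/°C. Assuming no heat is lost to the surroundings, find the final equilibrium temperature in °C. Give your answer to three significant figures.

T_f = 30.5 °C

Heat lost by concrete = heat gained by toluene + calorimeter.
(147.2)(0.901)(95.2 − T) = [(341.0)(1.67) + 99.1](T − 17.7)
132.6272 (95.2 − T) = 668.57 (T − 17.7)
12626 − 132.6272 T = 668.57 T − 11834
24460 = 801.1972 T
T = 30.53 °C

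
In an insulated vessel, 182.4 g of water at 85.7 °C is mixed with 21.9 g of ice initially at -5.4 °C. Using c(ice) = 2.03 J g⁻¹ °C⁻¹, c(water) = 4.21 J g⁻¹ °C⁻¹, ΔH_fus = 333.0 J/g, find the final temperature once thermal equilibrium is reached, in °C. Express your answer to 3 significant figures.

Heat to bring ice to 0 °C and melt it: q₁ = 21.9×2.03×5.4 + 21.9×333.0 = 7532.8 J
Heat the water can supply cooling to 0 °C: 182.4×4.21×85.7 = 65809.4 J > q₁, so all ice melts.
Energy balance: 182.4×4.21×(85.7 − T) = 7532.8 + 21.9×4.21×(T − 0)
767.904(85.7 − T) = 7532.8 + 92.199 T
65809.4 − 7532.8 = 860.103 T
T = 58276.6 / 860.103 = 67.76 °C

T_f = 67.8 °C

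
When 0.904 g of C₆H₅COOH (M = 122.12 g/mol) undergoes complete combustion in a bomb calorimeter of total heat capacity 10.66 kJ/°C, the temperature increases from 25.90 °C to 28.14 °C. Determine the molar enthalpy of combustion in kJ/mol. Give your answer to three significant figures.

ΔH = -3230 kJ/mol

ΔT = 28.14 − 25.90 = 2.24 °C
q_cal = C_cal × ΔT = 10.66 × 2.24 = 23.8784 kJ
n = 0.904 / 122.12 = 0.007403 mol
q_rxn = −q_cal = -23.8784 kJ
ΔH = -23.8784 / 0.007403 = -3226 kJ/mol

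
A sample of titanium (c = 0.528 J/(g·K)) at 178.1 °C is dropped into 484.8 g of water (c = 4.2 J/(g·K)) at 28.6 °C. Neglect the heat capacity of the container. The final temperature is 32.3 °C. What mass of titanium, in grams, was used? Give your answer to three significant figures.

q_gained = (484.8 × 4.2) × (32.3 − 28.6) = 7534 J
q_lost = m × 0.528 × (178.1 − 32.3) = 76.9824 m
m = 7534 / 76.9824 = 97.9 g

m = 97.9 g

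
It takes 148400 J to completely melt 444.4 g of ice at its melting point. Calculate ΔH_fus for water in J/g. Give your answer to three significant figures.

ΔH_fus = q / m = 148400 / 444.4 = 334 J/g

ΔH_fus = 334 J/g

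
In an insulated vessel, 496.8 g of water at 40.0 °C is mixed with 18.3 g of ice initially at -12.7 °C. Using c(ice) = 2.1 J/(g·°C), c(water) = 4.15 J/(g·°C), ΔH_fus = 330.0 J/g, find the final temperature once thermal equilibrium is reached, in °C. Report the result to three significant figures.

Heat to bring ice to 0 °C and melt it: q₁ = 18.3×2.1×12.7 + 18.3×330.0 = 6527.1 J
Heat the water can supply cooling to 0 °C: 496.8×4.15×40.0 = 82468.8 J > q₁, so all ice melts.
Energy balance: 496.8×4.15×(40.0 − T) = 6527.1 + 18.3×4.15×(T − 0)
2061.72(40.0 − T) = 6527.1 + 75.945 T
82468.8 − 6527.1 = 2137.665 T
T = 75941.7 / 2137.665 = 35.53 °C

T_f = 35.5 °C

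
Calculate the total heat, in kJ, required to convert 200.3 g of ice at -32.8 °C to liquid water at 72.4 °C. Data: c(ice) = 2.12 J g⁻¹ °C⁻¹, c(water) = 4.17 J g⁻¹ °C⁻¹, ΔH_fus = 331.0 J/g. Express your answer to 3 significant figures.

q = 141 kJ

q1 (heat ice -32.8→0.0 °C): 200.3 × 2.12 × 32.8 = 13928 J
q2 (melt at 0 °C): 200.3 × 331.0 = 66299 J
q3 (heat water 0.0→72.4 °C): 200.3 × 4.17 × 72.4 = 60472 J
Total: 13928 + 66299 + 60472 = 140699 J = 141 kJ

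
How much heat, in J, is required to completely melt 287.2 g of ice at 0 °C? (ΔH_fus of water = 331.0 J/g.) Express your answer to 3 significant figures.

q = 95100 J

q = m × ΔH_fus = 287.2 × 331.0 = 95060 J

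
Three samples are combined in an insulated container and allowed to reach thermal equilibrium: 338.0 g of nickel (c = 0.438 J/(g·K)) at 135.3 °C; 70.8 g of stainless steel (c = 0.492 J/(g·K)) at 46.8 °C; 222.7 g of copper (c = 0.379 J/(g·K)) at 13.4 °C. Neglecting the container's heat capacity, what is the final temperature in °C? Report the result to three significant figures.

Σ mᵢcᵢ(T − Tᵢ) = 0  ⇒  T = Σ mᵢcᵢTᵢ / Σ mᵢcᵢ
Σ mᵢcᵢ = 338.0×0.438 + 70.8×0.492 + 222.7×0.379 = 267.2809
Σ mᵢcᵢTᵢ = 148.044×135.3 + 34.8336×46.8 + 84.4033×13.4 = 22792
T = 22792 / 267.2809 = 85.27 °C

T_f = 85.3 °C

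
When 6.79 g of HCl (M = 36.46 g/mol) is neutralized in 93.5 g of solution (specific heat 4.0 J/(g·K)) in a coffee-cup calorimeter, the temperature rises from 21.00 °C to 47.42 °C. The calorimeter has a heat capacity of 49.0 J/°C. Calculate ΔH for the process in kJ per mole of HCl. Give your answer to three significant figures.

|ΔT| = |47.42 − 21.00| = 26.42 °C
|q_surr| = (93.5 × 4.0 + 49.0) × 26.42 = 423 × 26.42 = 11180 J
n(HCl) = 6.79 / 36.46 = 0.1862 mol
Temperature rose, so q_rxn = −|q_surr| = -11.18 kJ
ΔH = q_rxn / n = -60.04 kJ/mol

ΔH = -60.0 kJ/mol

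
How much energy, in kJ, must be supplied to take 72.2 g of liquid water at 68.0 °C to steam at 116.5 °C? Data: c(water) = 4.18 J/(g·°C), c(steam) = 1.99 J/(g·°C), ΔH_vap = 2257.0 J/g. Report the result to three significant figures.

q = 175 kJ

q1 (heat water 68.0→100.0 °C): 72.2 × 4.18 × 32.0 = 9657 J
q2 (vaporize at 100 °C): 72.2 × 2257.0 = 162955 J
q3 (heat steam 100.0→116.5 °C): 72.2 × 1.99 × 16.5 = 2371 J
Total: 9657 + 162955 + 2371 = 174983 J = 175 kJ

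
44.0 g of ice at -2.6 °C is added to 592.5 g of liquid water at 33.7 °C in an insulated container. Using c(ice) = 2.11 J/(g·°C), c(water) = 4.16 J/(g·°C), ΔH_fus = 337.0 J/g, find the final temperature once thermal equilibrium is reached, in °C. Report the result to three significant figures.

T_f = 25.7 °C

Heat to bring ice to 0 °C and melt it: q₁ = 44.0×2.11×2.6 + 44.0×337.0 = 15069 J
Heat the water can supply cooling to 0 °C: 592.5×4.16×33.7 = 83063.8 J > q₁, so all ice melts.
Energy balance: 592.5×4.16×(33.7 − T) = 15069 + 44.0×4.16×(T − 0)
2464.8(33.7 − T) = 15069 + 183.04 T
83063.8 − 15069 = 2647.84 T
T = 67994.8 / 2647.84 = 25.68 °C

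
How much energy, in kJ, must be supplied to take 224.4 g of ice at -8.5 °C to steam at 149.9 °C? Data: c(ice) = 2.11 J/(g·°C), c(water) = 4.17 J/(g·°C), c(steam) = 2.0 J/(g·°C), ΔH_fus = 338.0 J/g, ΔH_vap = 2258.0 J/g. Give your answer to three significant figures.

q = 703 kJ

q1 (heat ice -8.5→0.0 °C): 224.4 × 2.11 × 8.5 = 4025 J
q2 (melt at 0 °C): 224.4 × 338.0 = 75847 J
q3 (heat water 0.0→100.0 °C): 224.4 × 4.17 × 100.0 = 93575 J
q4 (vaporize at 100 °C): 224.4 × 2258.0 = 506695 J
q5 (heat steam 100.0→149.9 °C): 224.4 × 2.0 × 49.9 = 22395 J
Total: 4025 + 75847 + 93575 + 506695 + 22395 = 702537 J = 703 kJ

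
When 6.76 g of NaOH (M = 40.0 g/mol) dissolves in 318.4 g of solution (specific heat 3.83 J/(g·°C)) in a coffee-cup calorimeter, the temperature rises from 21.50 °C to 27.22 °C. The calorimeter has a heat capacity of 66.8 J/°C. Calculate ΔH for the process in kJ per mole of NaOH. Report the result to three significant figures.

ΔH = -43.5 kJ/mol

|ΔT| = |27.22 − 21.50| = 5.72 °C
|q_surr| = (318.4 × 3.83 + 66.8) × 5.72 = 1286.272 × 5.72 = 7357 J
n(NaOH) = 6.76 / 40.0 = 0.1690 mol
Temperature rose, so q_rxn = −|q_surr| = -7.357 kJ
ΔH = q_rxn / n = -43.53 kJ/mol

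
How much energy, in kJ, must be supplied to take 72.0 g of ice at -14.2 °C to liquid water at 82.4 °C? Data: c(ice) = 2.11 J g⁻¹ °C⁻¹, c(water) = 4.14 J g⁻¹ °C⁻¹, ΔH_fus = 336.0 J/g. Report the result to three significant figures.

q1 (heat ice -14.2→0.0 °C): 72.0 × 2.11 × 14.2 = 2157 J
q2 (melt at 0 °C): 72.0 × 336.0 = 24192 J
q3 (heat water 0.0→82.4 °C): 72.0 × 4.14 × 82.4 = 24562 J
Total: 2157 + 24192 + 24562 = 50911 J = 50.9 kJ

q = 50.9 kJ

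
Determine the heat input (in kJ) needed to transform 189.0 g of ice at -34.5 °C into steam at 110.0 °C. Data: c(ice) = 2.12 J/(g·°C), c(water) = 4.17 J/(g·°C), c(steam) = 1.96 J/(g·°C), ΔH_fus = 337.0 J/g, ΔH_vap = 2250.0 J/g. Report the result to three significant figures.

q = 585 kJ

q1 (heat ice -34.5→0.0 °C): 189.0 × 2.12 × 34.5 = 13823 J
q2 (melt at 0 °C): 189.0 × 337.0 = 63693 J
q3 (heat water 0.0→100.0 °C): 189.0 × 4.17 × 100.0 = 78813 J
q4 (vaporize at 100 °C): 189.0 × 2250.0 = 425250 J
q5 (heat steam 100.0→110.0 °C): 189.0 × 1.96 × 10.0 = 3704 J
Total: 13823 + 63693 + 78813 + 425250 + 3704 = 585283 J = 585 kJ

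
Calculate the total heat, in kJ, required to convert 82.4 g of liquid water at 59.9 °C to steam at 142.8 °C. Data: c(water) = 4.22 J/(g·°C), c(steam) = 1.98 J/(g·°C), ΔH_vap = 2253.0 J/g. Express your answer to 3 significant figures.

q = 207 kJ

q1 (heat water 59.9→100.0 °C): 82.4 × 4.22 × 40.1 = 13944 J
q2 (vaporize at 100 °C): 82.4 × 2253.0 = 185647 J
q3 (heat steam 100.0→142.8 °C): 82.4 × 1.98 × 42.8 = 6983 J
Total: 13944 + 185647 + 6983 = 206574 J = 207 kJ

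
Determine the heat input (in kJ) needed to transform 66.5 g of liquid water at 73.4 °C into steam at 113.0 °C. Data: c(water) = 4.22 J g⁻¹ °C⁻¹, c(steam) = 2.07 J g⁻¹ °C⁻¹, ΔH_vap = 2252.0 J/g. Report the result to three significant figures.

q = 159 kJ

q1 (heat water 73.4→100.0 °C): 66.5 × 4.22 × 26.6 = 7465 J
q2 (vaporize at 100 °C): 66.5 × 2252.0 = 149758 J
q3 (heat steam 100.0→113.0 °C): 66.5 × 2.07 × 13.0 = 1790 J
Total: 7465 + 149758 + 1790 = 159013 J = 159 kJ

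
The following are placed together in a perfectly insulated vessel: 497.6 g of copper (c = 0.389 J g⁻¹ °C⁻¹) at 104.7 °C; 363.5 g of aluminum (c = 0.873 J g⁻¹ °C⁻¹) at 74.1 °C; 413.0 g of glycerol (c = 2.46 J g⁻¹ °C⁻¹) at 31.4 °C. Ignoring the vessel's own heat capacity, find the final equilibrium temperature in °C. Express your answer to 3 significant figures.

T_f = 49.6 °C

Σ mᵢcᵢ(T − Tᵢ) = 0  ⇒  T = Σ mᵢcᵢTᵢ / Σ mᵢcᵢ
Σ mᵢcᵢ = 497.6×0.389 + 363.5×0.873 + 413.0×2.46 = 1526.8819
Σ mᵢcᵢTᵢ = 193.5664×104.7 + 317.3355×74.1 + 1015.98×31.4 = 75683
T = 75683 / 1526.8819 = 49.57 °C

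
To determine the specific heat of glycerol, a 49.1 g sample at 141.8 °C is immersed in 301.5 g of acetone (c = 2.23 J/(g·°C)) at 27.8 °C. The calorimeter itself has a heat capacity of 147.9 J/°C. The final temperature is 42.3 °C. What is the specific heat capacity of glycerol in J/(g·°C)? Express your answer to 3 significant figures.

c = 2.43 J/(g·°C)

q_gained = (301.5 × 2.23 + 147.9) × (42.3 − 27.8) = 11890 J
q_lost = 49.1 × c × (141.8 − 42.3) = 4885.45 c
Set equal: c = 11890 / 4885.45 = 2.43 J/(g·°C)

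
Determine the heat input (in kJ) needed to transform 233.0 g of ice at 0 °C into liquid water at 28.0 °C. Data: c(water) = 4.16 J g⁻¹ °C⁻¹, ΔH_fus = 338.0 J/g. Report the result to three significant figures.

q = 106 kJ

q1 (melt at 0 °C): 233.0 × 338.0 = 78754 J
q2 (heat water 0.0→28.0 °C): 233.0 × 4.16 × 28.0 = 27140 J
Total: 78754 + 27140 = 105894 J = 106 kJ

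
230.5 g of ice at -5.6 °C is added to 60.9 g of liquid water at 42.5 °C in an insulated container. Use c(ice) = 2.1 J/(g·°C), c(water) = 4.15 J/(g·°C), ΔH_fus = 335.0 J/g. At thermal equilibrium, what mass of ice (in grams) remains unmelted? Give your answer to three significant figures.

Heat to warm all ice to 0 °C: 230.5×2.1×5.6 = 2710.7 J
Heat released by water cooling to 0 °C: 60.9×4.15×42.5 = 10741 J
10741 J < 2710.7 + 230.5×335.0 = 79928.2 J, so not all ice melts; final T = 0 °C.
Heat left for melting: 10741 − 2710.7 = 8030.3 J
Mass melted = 8030.3 / 335.0 = 23.97 g
Ice remaining = 230.5 − 23.97 = 206.53 g

m_ice remaining = 207 g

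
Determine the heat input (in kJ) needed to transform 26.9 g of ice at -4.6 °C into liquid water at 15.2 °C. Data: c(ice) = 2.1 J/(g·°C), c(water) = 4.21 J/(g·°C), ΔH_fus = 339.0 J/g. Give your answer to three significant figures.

q = 11.1 kJ

q1 (heat ice -4.6→0.0 °C): 26.9 × 2.1 × 4.6 = 260 J
q2 (melt at 0 °C): 26.9 × 339.0 = 9119 J
q3 (heat water 0.0→15.2 °C): 26.9 × 4.21 × 15.2 = 1721 J
Total: 260 + 9119 + 1721 = 11100 J = 11.1 kJ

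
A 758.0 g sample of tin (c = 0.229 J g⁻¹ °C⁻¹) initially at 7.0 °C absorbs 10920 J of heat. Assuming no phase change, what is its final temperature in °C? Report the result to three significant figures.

ΔT = q / (m c) = 10920 / (758.0 × 0.229) = 62.91 °C
T_f = 7.0 + 62.91 = 69.91 °C

T_f = 69.9 °C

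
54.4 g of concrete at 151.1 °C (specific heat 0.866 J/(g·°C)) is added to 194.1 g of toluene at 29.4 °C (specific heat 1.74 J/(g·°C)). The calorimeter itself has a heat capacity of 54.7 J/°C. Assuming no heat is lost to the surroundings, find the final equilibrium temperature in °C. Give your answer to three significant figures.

T_f = 42.4 °C

Heat lost by concrete = heat gained by toluene + calorimeter.
(54.4)(0.866)(151.1 − T) = [(194.1)(1.74) + 54.7](T − 29.4)
47.1104 (151.1 − T) = 392.434 (T − 29.4)
7118.4 − 47.1104 T = 392.434 T − 11538
18656.4 = 439.5444 T
T = 42.44 °C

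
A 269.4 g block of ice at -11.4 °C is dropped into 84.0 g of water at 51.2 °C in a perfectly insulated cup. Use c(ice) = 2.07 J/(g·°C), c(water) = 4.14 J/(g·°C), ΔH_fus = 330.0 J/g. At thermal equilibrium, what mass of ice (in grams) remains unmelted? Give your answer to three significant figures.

Heat to warm all ice to 0 °C: 269.4×2.07×11.4 = 6357.3 J
Heat released by water cooling to 0 °C: 84.0×4.14×51.2 = 17805 J
17805 J < 6357.3 + 269.4×330.0 = 95259.3 J, so not all ice melts; final T = 0 °C.
Heat left for melting: 17805 − 6357.3 = 11447.7 J
Mass melted = 11447.7 / 330.0 = 34.69 g
Ice remaining = 269.4 − 34.69 = 234.71 g

m_ice remaining = 235 g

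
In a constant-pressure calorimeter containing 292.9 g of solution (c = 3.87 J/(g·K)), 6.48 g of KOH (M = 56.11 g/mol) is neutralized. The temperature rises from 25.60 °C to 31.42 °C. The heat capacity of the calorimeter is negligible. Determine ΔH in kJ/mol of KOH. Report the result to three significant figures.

|ΔT| = |31.42 − 25.60| = 5.82 °C
|q_surr| = (292.9 × 3.87) × 5.82 = 1133.523 × 5.82 = 6597 J
n(KOH) = 6.48 / 56.11 = 0.1155 mol
Temperature rose, so q_rxn = −|q_surr| = -6.597 kJ
ΔH = q_rxn / n = -57.12 kJ/mol

ΔH = -57.1 kJ/mol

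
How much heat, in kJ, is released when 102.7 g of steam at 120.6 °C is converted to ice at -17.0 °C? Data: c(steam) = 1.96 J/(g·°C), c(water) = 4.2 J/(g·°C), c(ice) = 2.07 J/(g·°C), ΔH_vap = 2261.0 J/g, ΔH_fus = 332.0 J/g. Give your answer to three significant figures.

q1 (cool steam 120.6→100 °C): 102.7 × 1.96 × 20.6 = 4147 J
q2 (condense at 100 °C): 102.7 × 2261.0 = 232205 J
q3 (cool water 100→0 °C): 102.7 × 4.2 × 100.0 = 43134 J
q4 (freeze at 0 °C): 102.7 × 332.0 = 34096 J
q5 (cool ice 0→-17.0 °C): 102.7 × 2.07 × 17.0 = 3614 J
Total: 4147 + 232205 + 43134 + 34096 + 3614 = 317196 J = 317 kJ

q = 317 kJ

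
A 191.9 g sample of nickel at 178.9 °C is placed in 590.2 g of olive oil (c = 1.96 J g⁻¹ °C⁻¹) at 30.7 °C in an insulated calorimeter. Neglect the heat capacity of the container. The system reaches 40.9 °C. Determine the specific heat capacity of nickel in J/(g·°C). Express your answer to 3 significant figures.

c = 0.446 J/(g·°C)

q_gained = (590.2 × 1.96) × (40.9 − 30.7) = 11800 J
q_lost = 191.9 × c × (178.9 − 40.9) = 26482.2 c
Set equal: c = 11800 / 26482.2 = 0.446 J/(g·°C)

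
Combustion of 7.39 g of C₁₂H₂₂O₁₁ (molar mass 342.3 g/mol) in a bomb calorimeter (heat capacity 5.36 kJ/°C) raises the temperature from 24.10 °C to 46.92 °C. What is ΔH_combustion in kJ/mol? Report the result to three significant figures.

ΔT = 46.92 − 24.10 = 22.82 °C
q_cal = C_cal × ΔT = 5.36 × 22.82 = 122.3152 kJ
n = 7.39 / 342.3 = 0.02159 mol
q_rxn = −q_cal = -122.3152 kJ
ΔH = -122.3152 / 0.02159 = -5665 kJ/mol

ΔH = -5670 kJ/mol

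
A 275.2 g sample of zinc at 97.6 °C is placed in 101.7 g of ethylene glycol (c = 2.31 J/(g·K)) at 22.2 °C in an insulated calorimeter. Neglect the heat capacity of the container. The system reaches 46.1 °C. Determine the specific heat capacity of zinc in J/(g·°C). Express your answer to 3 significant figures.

q_gained = (101.7 × 2.31) × (46.1 − 22.2) = 5615 J
q_lost = 275.2 × c × (97.6 − 46.1) = 14172.8 c
Set equal: c = 5615 / 14172.8 = 0.396 J/(g·°C)

c = 0.396 J/(g·°C)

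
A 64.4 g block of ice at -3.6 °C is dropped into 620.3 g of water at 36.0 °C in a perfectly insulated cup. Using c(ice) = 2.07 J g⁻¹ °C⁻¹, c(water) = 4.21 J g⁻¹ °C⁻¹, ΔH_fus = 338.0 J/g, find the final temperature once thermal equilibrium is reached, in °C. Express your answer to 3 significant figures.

T_f = 24.9 °C

Heat to bring ice to 0 °C and melt it: q₁ = 64.4×2.07×3.6 + 64.4×338.0 = 22247 J
Heat the water can supply cooling to 0 °C: 620.3×4.21×36.0 = 94012.7 J > q₁, so all ice melts.
Energy balance: 620.3×4.21×(36.0 − T) = 22247 + 64.4×4.21×(T − 0)
2611.463(36.0 − T) = 22247 + 271.124 T
94012.7 − 22247 = 2882.587 T
T = 71765.7 / 2882.587 = 24.90 °C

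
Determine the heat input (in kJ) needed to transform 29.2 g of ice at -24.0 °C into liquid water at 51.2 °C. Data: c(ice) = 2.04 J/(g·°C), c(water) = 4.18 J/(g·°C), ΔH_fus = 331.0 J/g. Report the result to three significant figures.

q = 17.3 kJ

q1 (heat ice -24.0→0.0 °C): 29.2 × 2.04 × 24.0 = 1430 J
q2 (melt at 0 °C): 29.2 × 331.0 = 9665 J
q3 (heat water 0.0→51.2 °C): 29.2 × 4.18 × 51.2 = 6249 J
Total: 1430 + 9665 + 6249 = 17344 J = 17.3 kJ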